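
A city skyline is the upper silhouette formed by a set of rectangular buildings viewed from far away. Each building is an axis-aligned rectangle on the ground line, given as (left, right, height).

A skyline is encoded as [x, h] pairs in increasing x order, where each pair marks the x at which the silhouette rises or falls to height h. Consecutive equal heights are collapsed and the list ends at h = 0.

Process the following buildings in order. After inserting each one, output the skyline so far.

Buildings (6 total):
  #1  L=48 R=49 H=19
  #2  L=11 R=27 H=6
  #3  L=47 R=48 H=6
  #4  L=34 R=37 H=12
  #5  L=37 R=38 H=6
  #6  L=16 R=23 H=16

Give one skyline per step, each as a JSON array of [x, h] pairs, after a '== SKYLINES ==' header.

== SKYLINES ==
[[48,19],[49,0]]
[[11,6],[27,0],[48,19],[49,0]]
[[11,6],[27,0],[47,6],[48,19],[49,0]]
[[11,6],[27,0],[34,12],[37,0],[47,6],[48,19],[49,0]]
[[11,6],[27,0],[34,12],[37,6],[38,0],[47,6],[48,19],[49,0]]
[[11,6],[16,16],[23,6],[27,0],[34,12],[37,6],[38,0],[47,6],[48,19],[49,0]]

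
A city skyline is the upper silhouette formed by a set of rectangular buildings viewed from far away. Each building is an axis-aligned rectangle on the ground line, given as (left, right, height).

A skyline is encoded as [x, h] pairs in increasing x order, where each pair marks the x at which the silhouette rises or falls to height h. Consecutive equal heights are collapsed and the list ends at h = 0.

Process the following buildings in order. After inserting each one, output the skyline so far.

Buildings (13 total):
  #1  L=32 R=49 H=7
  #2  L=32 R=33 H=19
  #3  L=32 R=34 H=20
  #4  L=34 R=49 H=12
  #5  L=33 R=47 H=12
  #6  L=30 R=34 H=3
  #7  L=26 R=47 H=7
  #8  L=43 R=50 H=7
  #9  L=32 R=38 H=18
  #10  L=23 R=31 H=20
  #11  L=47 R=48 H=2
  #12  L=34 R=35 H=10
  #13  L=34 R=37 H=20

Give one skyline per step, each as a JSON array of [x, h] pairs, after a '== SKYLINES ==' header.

== SKYLINES ==
[[32,7],[49,0]]
[[32,19],[33,7],[49,0]]
[[32,20],[34,7],[49,0]]
[[32,20],[34,12],[49,0]]
[[32,20],[34,12],[49,0]]
[[30,3],[32,20],[34,12],[49,0]]
[[26,7],[32,20],[34,12],[49,0]]
[[26,7],[32,20],[34,12],[49,7],[50,0]]
[[26,7],[32,20],[34,18],[38,12],[49,7],[50,0]]
[[23,20],[31,7],[32,20],[34,18],[38,12],[49,7],[50,0]]
[[23,20],[31,7],[32,20],[34,18],[38,12],[49,7],[50,0]]
[[23,20],[31,7],[32,20],[34,18],[38,12],[49,7],[50,0]]
[[23,20],[31,7],[32,20],[37,18],[38,12],[49,7],[50,0]]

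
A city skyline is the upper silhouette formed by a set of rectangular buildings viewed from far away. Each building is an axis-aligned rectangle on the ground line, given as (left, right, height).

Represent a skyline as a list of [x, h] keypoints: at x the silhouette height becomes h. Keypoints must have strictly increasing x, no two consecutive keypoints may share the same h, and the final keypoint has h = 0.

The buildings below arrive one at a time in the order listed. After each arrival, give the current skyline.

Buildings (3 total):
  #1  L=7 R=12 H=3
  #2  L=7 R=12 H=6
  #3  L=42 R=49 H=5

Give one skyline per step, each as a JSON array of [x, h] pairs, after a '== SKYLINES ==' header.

== SKYLINES ==
[[7,3],[12,0]]
[[7,6],[12,0]]
[[7,6],[12,0],[42,5],[49,0]]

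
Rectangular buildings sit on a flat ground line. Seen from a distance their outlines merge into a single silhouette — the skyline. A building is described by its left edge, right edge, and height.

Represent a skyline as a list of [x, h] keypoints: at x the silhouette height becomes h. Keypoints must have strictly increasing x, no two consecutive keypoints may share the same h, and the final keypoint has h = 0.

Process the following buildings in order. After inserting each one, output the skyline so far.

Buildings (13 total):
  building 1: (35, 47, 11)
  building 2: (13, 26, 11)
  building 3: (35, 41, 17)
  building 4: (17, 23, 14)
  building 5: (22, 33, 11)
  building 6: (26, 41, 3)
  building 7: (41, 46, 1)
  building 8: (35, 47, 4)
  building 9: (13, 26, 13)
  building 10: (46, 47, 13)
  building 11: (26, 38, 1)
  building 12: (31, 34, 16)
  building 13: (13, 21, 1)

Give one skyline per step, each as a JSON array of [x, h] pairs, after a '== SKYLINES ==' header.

== SKYLINES ==
[[35,11],[47,0]]
[[13,11],[26,0],[35,11],[47,0]]
[[13,11],[26,0],[35,17],[41,11],[47,0]]
[[13,11],[17,14],[23,11],[26,0],[35,17],[41,11],[47,0]]
[[13,11],[17,14],[23,11],[33,0],[35,17],[41,11],[47,0]]
[[13,11],[17,14],[23,11],[33,3],[35,17],[41,11],[47,0]]
[[13,11],[17,14],[23,11],[33,3],[35,17],[41,11],[47,0]]
[[13,11],[17,14],[23,11],[33,3],[35,17],[41,11],[47,0]]
[[13,13],[17,14],[23,13],[26,11],[33,3],[35,17],[41,11],[47,0]]
[[13,13],[17,14],[23,13],[26,11],[33,3],[35,17],[41,11],[46,13],[47,0]]
[[13,13],[17,14],[23,13],[26,11],[33,3],[35,17],[41,11],[46,13],[47,0]]
[[13,13],[17,14],[23,13],[26,11],[31,16],[34,3],[35,17],[41,11],[46,13],[47,0]]
[[13,13],[17,14],[23,13],[26,11],[31,16],[34,3],[35,17],[41,11],[46,13],[47,0]]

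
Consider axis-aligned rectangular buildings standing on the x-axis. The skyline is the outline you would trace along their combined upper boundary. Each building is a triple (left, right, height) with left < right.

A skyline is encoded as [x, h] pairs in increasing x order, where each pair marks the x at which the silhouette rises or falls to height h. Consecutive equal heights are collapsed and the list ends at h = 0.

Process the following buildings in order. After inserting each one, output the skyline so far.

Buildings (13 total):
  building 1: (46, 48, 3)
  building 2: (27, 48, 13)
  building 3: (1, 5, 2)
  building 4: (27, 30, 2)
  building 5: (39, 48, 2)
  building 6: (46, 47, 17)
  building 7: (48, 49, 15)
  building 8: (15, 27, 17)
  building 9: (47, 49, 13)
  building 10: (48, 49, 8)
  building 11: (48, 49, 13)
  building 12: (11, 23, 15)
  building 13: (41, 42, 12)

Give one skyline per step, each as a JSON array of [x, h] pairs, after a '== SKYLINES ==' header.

== SKYLINES ==
[[46,3],[48,0]]
[[27,13],[48,0]]
[[1,2],[5,0],[27,13],[48,0]]
[[1,2],[5,0],[27,13],[48,0]]
[[1,2],[5,0],[27,13],[48,0]]
[[1,2],[5,0],[27,13],[46,17],[47,13],[48,0]]
[[1,2],[5,0],[27,13],[46,17],[47,13],[48,15],[49,0]]
[[1,2],[5,0],[15,17],[27,13],[46,17],[47,13],[48,15],[49,0]]
[[1,2],[5,0],[15,17],[27,13],[46,17],[47,13],[48,15],[49,0]]
[[1,2],[5,0],[15,17],[27,13],[46,17],[47,13],[48,15],[49,0]]
[[1,2],[5,0],[15,17],[27,13],[46,17],[47,13],[48,15],[49,0]]
[[1,2],[5,0],[11,15],[15,17],[27,13],[46,17],[47,13],[48,15],[49,0]]
[[1,2],[5,0],[11,15],[15,17],[27,13],[46,17],[47,13],[48,15],[49,0]]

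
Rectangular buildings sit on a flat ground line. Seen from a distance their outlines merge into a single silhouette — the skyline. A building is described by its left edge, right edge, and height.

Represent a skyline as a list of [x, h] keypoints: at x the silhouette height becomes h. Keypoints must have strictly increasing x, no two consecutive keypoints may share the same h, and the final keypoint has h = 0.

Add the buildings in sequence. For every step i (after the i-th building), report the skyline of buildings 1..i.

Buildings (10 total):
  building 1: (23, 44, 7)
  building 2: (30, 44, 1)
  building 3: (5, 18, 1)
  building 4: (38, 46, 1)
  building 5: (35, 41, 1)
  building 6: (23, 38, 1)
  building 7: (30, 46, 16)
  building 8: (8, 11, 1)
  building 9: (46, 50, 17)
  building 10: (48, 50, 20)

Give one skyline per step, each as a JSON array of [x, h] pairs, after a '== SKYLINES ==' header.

== SKYLINES ==
[[23,7],[44,0]]
[[23,7],[44,0]]
[[5,1],[18,0],[23,7],[44,0]]
[[5,1],[18,0],[23,7],[44,1],[46,0]]
[[5,1],[18,0],[23,7],[44,1],[46,0]]
[[5,1],[18,0],[23,7],[44,1],[46,0]]
[[5,1],[18,0],[23,7],[30,16],[46,0]]
[[5,1],[18,0],[23,7],[30,16],[46,0]]
[[5,1],[18,0],[23,7],[30,16],[46,17],[50,0]]
[[5,1],[18,0],[23,7],[30,16],[46,17],[48,20],[50,0]]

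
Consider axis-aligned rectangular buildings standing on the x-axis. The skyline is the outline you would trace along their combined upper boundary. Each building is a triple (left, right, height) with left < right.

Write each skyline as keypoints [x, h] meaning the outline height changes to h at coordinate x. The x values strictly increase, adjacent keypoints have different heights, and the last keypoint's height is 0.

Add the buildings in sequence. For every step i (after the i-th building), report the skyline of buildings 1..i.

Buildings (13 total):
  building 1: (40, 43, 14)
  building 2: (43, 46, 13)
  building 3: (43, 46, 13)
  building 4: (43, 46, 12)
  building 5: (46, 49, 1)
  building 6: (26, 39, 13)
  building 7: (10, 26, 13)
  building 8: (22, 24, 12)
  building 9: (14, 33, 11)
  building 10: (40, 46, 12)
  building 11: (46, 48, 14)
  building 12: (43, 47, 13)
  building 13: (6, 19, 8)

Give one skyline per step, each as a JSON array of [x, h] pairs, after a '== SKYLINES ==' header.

== SKYLINES ==
[[40,14],[43,0]]
[[40,14],[43,13],[46,0]]
[[40,14],[43,13],[46,0]]
[[40,14],[43,13],[46,0]]
[[40,14],[43,13],[46,1],[49,0]]
[[26,13],[39,0],[40,14],[43,13],[46,1],[49,0]]
[[10,13],[39,0],[40,14],[43,13],[46,1],[49,0]]
[[10,13],[39,0],[40,14],[43,13],[46,1],[49,0]]
[[10,13],[39,0],[40,14],[43,13],[46,1],[49,0]]
[[10,13],[39,0],[40,14],[43,13],[46,1],[49,0]]
[[10,13],[39,0],[40,14],[43,13],[46,14],[48,1],[49,0]]
[[10,13],[39,0],[40,14],[43,13],[46,14],[48,1],[49,0]]
[[6,8],[10,13],[39,0],[40,14],[43,13],[46,14],[48,1],[49,0]]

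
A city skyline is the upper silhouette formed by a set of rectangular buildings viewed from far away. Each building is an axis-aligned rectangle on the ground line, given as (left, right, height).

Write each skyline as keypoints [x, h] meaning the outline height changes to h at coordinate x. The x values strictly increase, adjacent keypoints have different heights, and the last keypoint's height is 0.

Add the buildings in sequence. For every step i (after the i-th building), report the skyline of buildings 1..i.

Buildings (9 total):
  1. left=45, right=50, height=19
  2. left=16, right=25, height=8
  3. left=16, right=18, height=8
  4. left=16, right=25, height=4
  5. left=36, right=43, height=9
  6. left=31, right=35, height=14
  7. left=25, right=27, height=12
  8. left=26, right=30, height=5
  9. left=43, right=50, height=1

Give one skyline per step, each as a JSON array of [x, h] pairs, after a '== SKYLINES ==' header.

== SKYLINES ==
[[45,19],[50,0]]
[[16,8],[25,0],[45,19],[50,0]]
[[16,8],[25,0],[45,19],[50,0]]
[[16,8],[25,0],[45,19],[50,0]]
[[16,8],[25,0],[36,9],[43,0],[45,19],[50,0]]
[[16,8],[25,0],[31,14],[35,0],[36,9],[43,0],[45,19],[50,0]]
[[16,8],[25,12],[27,0],[31,14],[35,0],[36,9],[43,0],[45,19],[50,0]]
[[16,8],[25,12],[27,5],[30,0],[31,14],[35,0],[36,9],[43,0],[45,19],[50,0]]
[[16,8],[25,12],[27,5],[30,0],[31,14],[35,0],[36,9],[43,1],[45,19],[50,0]]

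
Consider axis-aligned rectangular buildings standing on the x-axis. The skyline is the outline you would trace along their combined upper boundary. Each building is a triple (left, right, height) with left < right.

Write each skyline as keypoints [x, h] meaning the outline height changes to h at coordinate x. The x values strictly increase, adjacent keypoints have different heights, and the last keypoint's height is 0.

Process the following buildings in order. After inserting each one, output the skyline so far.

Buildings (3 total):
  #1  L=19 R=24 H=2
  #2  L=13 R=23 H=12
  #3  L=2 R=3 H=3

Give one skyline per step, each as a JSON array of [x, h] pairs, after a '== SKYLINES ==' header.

== SKYLINES ==
[[19,2],[24,0]]
[[13,12],[23,2],[24,0]]
[[2,3],[3,0],[13,12],[23,2],[24,0]]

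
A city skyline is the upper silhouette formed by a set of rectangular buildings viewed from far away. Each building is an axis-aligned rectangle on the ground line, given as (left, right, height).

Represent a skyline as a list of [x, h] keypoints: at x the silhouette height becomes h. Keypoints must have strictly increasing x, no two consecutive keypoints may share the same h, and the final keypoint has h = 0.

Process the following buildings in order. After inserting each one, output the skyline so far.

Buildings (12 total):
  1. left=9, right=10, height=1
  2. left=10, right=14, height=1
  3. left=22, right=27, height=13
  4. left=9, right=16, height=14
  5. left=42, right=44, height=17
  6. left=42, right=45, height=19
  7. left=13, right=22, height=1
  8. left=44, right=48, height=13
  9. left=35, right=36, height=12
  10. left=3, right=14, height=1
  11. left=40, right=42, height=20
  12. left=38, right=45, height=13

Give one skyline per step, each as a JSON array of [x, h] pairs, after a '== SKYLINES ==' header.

== SKYLINES ==
[[9,1],[10,0]]
[[9,1],[14,0]]
[[9,1],[14,0],[22,13],[27,0]]
[[9,14],[16,0],[22,13],[27,0]]
[[9,14],[16,0],[22,13],[27,0],[42,17],[44,0]]
[[9,14],[16,0],[22,13],[27,0],[42,19],[45,0]]
[[9,14],[16,1],[22,13],[27,0],[42,19],[45,0]]
[[9,14],[16,1],[22,13],[27,0],[42,19],[45,13],[48,0]]
[[9,14],[16,1],[22,13],[27,0],[35,12],[36,0],[42,19],[45,13],[48,0]]
[[3,1],[9,14],[16,1],[22,13],[27,0],[35,12],[36,0],[42,19],[45,13],[48,0]]
[[3,1],[9,14],[16,1],[22,13],[27,0],[35,12],[36,0],[40,20],[42,19],[45,13],[48,0]]
[[3,1],[9,14],[16,1],[22,13],[27,0],[35,12],[36,0],[38,13],[40,20],[42,19],[45,13],[48,0]]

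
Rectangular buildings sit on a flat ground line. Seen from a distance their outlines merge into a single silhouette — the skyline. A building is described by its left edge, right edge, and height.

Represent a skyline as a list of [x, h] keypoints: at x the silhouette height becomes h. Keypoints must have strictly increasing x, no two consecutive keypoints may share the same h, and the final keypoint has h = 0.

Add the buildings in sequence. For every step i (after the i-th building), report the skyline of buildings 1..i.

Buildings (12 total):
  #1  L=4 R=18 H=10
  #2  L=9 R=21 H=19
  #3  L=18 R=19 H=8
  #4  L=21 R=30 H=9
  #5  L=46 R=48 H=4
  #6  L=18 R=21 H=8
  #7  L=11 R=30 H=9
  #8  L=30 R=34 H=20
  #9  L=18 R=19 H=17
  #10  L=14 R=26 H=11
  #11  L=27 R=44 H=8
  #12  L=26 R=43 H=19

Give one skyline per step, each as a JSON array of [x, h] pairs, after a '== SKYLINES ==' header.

== SKYLINES ==
[[4,10],[18,0]]
[[4,10],[9,19],[21,0]]
[[4,10],[9,19],[21,0]]
[[4,10],[9,19],[21,9],[30,0]]
[[4,10],[9,19],[21,9],[30,0],[46,4],[48,0]]
[[4,10],[9,19],[21,9],[30,0],[46,4],[48,0]]
[[4,10],[9,19],[21,9],[30,0],[46,4],[48,0]]
[[4,10],[9,19],[21,9],[30,20],[34,0],[46,4],[48,0]]
[[4,10],[9,19],[21,9],[30,20],[34,0],[46,4],[48,0]]
[[4,10],[9,19],[21,11],[26,9],[30,20],[34,0],[46,4],[48,0]]
[[4,10],[9,19],[21,11],[26,9],[30,20],[34,8],[44,0],[46,4],[48,0]]
[[4,10],[9,19],[21,11],[26,19],[30,20],[34,19],[43,8],[44,0],[46,4],[48,0]]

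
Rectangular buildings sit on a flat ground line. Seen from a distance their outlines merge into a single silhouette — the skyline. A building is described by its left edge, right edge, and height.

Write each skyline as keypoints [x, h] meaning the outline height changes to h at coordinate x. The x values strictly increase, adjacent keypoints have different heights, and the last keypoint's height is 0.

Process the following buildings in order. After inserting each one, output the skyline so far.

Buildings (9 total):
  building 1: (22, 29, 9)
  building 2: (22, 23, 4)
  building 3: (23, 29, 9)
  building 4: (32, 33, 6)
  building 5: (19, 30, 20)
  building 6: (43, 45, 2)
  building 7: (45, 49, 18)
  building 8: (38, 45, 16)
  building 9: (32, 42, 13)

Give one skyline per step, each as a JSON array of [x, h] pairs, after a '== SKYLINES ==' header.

== SKYLINES ==
[[22,9],[29,0]]
[[22,9],[29,0]]
[[22,9],[29,0]]
[[22,9],[29,0],[32,6],[33,0]]
[[19,20],[30,0],[32,6],[33,0]]
[[19,20],[30,0],[32,6],[33,0],[43,2],[45,0]]
[[19,20],[30,0],[32,6],[33,0],[43,2],[45,18],[49,0]]
[[19,20],[30,0],[32,6],[33,0],[38,16],[45,18],[49,0]]
[[19,20],[30,0],[32,13],[38,16],[45,18],[49,0]]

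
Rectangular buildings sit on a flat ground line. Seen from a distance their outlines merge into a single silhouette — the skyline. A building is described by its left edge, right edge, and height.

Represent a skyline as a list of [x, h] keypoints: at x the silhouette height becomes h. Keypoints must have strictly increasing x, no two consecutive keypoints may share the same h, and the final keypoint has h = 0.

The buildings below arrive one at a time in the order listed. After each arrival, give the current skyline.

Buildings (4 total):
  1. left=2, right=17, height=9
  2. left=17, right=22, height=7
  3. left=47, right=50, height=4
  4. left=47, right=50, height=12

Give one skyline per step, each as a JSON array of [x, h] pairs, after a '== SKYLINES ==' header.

== SKYLINES ==
[[2,9],[17,0]]
[[2,9],[17,7],[22,0]]
[[2,9],[17,7],[22,0],[47,4],[50,0]]
[[2,9],[17,7],[22,0],[47,12],[50,0]]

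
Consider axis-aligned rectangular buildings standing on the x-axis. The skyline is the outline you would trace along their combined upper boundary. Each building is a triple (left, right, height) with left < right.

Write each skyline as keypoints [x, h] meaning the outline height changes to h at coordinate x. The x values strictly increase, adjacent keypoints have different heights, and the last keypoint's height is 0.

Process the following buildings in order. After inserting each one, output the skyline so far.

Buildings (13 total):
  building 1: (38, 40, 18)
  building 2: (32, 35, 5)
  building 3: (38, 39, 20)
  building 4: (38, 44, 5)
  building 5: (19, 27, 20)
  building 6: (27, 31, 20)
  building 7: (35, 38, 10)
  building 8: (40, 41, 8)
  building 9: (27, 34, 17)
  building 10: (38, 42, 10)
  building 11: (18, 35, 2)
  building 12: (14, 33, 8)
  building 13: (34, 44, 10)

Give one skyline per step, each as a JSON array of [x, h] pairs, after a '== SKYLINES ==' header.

== SKYLINES ==
[[38,18],[40,0]]
[[32,5],[35,0],[38,18],[40,0]]
[[32,5],[35,0],[38,20],[39,18],[40,0]]
[[32,5],[35,0],[38,20],[39,18],[40,5],[44,0]]
[[19,20],[27,0],[32,5],[35,0],[38,20],[39,18],[40,5],[44,0]]
[[19,20],[31,0],[32,5],[35,0],[38,20],[39,18],[40,5],[44,0]]
[[19,20],[31,0],[32,5],[35,10],[38,20],[39,18],[40,5],[44,0]]
[[19,20],[31,0],[32,5],[35,10],[38,20],[39,18],[40,8],[41,5],[44,0]]
[[19,20],[31,17],[34,5],[35,10],[38,20],[39,18],[40,8],[41,5],[44,0]]
[[19,20],[31,17],[34,5],[35,10],[38,20],[39,18],[40,10],[42,5],[44,0]]
[[18,2],[19,20],[31,17],[34,5],[35,10],[38,20],[39,18],[40,10],[42,5],[44,0]]
[[14,8],[19,20],[31,17],[34,5],[35,10],[38,20],[39,18],[40,10],[42,5],[44,0]]
[[14,8],[19,20],[31,17],[34,10],[38,20],[39,18],[40,10],[44,0]]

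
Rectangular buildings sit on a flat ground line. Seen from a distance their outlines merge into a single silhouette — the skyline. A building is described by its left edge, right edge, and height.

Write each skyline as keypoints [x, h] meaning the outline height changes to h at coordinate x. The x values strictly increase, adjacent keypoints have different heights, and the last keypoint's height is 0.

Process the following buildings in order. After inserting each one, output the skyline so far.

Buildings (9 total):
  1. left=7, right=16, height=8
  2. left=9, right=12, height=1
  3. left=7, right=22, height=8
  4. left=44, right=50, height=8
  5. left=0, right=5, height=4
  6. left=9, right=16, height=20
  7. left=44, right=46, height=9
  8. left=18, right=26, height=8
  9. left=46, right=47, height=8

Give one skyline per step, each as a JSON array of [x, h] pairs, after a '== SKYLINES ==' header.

== SKYLINES ==
[[7,8],[16,0]]
[[7,8],[16,0]]
[[7,8],[22,0]]
[[7,8],[22,0],[44,8],[50,0]]
[[0,4],[5,0],[7,8],[22,0],[44,8],[50,0]]
[[0,4],[5,0],[7,8],[9,20],[16,8],[22,0],[44,8],[50,0]]
[[0,4],[5,0],[7,8],[9,20],[16,8],[22,0],[44,9],[46,8],[50,0]]
[[0,4],[5,0],[7,8],[9,20],[16,8],[26,0],[44,9],[46,8],[50,0]]
[[0,4],[5,0],[7,8],[9,20],[16,8],[26,0],[44,9],[46,8],[50,0]]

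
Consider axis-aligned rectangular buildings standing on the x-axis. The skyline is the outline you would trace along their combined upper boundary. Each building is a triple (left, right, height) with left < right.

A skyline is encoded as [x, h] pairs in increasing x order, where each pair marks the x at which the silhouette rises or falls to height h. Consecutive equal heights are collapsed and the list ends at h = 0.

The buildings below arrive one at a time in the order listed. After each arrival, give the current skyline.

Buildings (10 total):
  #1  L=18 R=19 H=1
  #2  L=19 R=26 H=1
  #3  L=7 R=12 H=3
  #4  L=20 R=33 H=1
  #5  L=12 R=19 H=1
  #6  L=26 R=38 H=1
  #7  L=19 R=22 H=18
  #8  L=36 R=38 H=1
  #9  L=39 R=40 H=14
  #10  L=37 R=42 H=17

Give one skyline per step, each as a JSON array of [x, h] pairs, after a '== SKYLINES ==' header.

== SKYLINES ==
[[18,1],[19,0]]
[[18,1],[26,0]]
[[7,3],[12,0],[18,1],[26,0]]
[[7,3],[12,0],[18,1],[33,0]]
[[7,3],[12,1],[33,0]]
[[7,3],[12,1],[38,0]]
[[7,3],[12,1],[19,18],[22,1],[38,0]]
[[7,3],[12,1],[19,18],[22,1],[38,0]]
[[7,3],[12,1],[19,18],[22,1],[38,0],[39,14],[40,0]]
[[7,3],[12,1],[19,18],[22,1],[37,17],[42,0]]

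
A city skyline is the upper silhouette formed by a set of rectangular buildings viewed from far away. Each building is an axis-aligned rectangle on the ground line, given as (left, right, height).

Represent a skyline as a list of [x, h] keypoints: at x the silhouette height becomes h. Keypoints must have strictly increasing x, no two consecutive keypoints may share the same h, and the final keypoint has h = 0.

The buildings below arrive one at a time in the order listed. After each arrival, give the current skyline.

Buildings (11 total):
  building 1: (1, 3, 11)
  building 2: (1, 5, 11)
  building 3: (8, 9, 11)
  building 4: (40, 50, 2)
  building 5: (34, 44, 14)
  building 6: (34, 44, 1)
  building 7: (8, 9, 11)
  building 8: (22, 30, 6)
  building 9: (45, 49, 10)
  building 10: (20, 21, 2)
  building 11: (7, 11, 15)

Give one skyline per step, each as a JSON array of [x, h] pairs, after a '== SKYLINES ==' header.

== SKYLINES ==
[[1,11],[3,0]]
[[1,11],[5,0]]
[[1,11],[5,0],[8,11],[9,0]]
[[1,11],[5,0],[8,11],[9,0],[40,2],[50,0]]
[[1,11],[5,0],[8,11],[9,0],[34,14],[44,2],[50,0]]
[[1,11],[5,0],[8,11],[9,0],[34,14],[44,2],[50,0]]
[[1,11],[5,0],[8,11],[9,0],[34,14],[44,2],[50,0]]
[[1,11],[5,0],[8,11],[9,0],[22,6],[30,0],[34,14],[44,2],[50,0]]
[[1,11],[5,0],[8,11],[9,0],[22,6],[30,0],[34,14],[44,2],[45,10],[49,2],[50,0]]
[[1,11],[5,0],[8,11],[9,0],[20,2],[21,0],[22,6],[30,0],[34,14],[44,2],[45,10],[49,2],[50,0]]
[[1,11],[5,0],[7,15],[11,0],[20,2],[21,0],[22,6],[30,0],[34,14],[44,2],[45,10],[49,2],[50,0]]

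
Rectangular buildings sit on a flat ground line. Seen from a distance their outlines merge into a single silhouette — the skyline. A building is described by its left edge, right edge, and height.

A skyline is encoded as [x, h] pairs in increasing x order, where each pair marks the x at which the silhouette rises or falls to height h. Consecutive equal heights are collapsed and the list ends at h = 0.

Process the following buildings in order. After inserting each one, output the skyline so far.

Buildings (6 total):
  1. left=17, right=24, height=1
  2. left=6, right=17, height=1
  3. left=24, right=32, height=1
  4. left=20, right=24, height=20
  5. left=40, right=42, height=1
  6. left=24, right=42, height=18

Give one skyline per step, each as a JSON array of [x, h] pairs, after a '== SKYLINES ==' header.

== SKYLINES ==
[[17,1],[24,0]]
[[6,1],[24,0]]
[[6,1],[32,0]]
[[6,1],[20,20],[24,1],[32,0]]
[[6,1],[20,20],[24,1],[32,0],[40,1],[42,0]]
[[6,1],[20,20],[24,18],[42,0]]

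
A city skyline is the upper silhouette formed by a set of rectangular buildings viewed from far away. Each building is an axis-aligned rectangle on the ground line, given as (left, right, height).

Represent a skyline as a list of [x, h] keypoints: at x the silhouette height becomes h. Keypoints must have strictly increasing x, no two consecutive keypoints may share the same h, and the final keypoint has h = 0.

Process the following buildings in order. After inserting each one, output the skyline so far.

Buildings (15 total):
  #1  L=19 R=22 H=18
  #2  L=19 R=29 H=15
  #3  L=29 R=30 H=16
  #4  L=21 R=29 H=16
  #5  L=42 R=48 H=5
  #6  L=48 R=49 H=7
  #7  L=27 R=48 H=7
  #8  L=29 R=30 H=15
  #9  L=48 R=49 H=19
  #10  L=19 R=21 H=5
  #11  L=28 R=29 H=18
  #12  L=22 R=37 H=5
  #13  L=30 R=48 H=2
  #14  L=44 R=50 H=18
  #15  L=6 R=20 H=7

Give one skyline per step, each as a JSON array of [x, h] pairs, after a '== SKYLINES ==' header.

== SKYLINES ==
[[19,18],[22,0]]
[[19,18],[22,15],[29,0]]
[[19,18],[22,15],[29,16],[30,0]]
[[19,18],[22,16],[30,0]]
[[19,18],[22,16],[30,0],[42,5],[48,0]]
[[19,18],[22,16],[30,0],[42,5],[48,7],[49,0]]
[[19,18],[22,16],[30,7],[49,0]]
[[19,18],[22,16],[30,7],[49,0]]
[[19,18],[22,16],[30,7],[48,19],[49,0]]
[[19,18],[22,16],[30,7],[48,19],[49,0]]
[[19,18],[22,16],[28,18],[29,16],[30,7],[48,19],[49,0]]
[[19,18],[22,16],[28,18],[29,16],[30,7],[48,19],[49,0]]
[[19,18],[22,16],[28,18],[29,16],[30,7],[48,19],[49,0]]
[[19,18],[22,16],[28,18],[29,16],[30,7],[44,18],[48,19],[49,18],[50,0]]
[[6,7],[19,18],[22,16],[28,18],[29,16],[30,7],[44,18],[48,19],[49,18],[50,0]]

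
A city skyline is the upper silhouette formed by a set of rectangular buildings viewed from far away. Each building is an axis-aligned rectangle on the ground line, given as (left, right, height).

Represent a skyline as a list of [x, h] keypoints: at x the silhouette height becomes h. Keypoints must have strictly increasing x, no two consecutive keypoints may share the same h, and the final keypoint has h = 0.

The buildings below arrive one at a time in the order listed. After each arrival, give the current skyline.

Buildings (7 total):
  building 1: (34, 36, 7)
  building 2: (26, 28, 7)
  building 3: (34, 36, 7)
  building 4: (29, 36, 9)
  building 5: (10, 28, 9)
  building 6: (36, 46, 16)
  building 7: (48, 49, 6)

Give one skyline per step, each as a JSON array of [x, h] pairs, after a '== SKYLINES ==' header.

== SKYLINES ==
[[34,7],[36,0]]
[[26,7],[28,0],[34,7],[36,0]]
[[26,7],[28,0],[34,7],[36,0]]
[[26,7],[28,0],[29,9],[36,0]]
[[10,9],[28,0],[29,9],[36,0]]
[[10,9],[28,0],[29,9],[36,16],[46,0]]
[[10,9],[28,0],[29,9],[36,16],[46,0],[48,6],[49,0]]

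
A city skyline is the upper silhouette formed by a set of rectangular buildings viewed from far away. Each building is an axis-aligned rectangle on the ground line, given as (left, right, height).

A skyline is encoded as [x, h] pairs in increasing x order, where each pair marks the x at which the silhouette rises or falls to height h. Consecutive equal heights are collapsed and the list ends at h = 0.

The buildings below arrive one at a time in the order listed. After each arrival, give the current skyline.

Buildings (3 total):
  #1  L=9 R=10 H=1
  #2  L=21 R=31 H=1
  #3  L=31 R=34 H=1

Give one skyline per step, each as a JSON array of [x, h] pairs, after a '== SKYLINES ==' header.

== SKYLINES ==
[[9,1],[10,0]]
[[9,1],[10,0],[21,1],[31,0]]
[[9,1],[10,0],[21,1],[34,0]]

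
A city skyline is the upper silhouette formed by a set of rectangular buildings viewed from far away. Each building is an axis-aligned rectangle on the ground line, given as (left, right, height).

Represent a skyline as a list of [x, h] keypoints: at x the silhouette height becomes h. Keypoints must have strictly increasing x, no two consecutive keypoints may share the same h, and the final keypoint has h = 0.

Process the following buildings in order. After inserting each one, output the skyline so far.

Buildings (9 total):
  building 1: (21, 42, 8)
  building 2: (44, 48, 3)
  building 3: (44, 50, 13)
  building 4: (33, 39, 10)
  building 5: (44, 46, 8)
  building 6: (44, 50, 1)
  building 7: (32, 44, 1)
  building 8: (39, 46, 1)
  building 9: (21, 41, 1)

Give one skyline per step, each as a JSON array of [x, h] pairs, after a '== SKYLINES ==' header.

== SKYLINES ==
[[21,8],[42,0]]
[[21,8],[42,0],[44,3],[48,0]]
[[21,8],[42,0],[44,13],[50,0]]
[[21,8],[33,10],[39,8],[42,0],[44,13],[50,0]]
[[21,8],[33,10],[39,8],[42,0],[44,13],[50,0]]
[[21,8],[33,10],[39,8],[42,0],[44,13],[50,0]]
[[21,8],[33,10],[39,8],[42,1],[44,13],[50,0]]
[[21,8],[33,10],[39,8],[42,1],[44,13],[50,0]]
[[21,8],[33,10],[39,8],[42,1],[44,13],[50,0]]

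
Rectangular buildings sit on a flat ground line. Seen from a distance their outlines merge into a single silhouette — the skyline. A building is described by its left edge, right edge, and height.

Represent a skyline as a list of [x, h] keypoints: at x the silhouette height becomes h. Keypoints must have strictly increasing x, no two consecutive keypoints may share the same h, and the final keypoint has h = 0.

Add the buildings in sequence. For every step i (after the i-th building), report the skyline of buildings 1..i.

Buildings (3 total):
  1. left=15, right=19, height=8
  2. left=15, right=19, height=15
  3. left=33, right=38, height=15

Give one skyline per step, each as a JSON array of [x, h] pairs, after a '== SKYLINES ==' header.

== SKYLINES ==
[[15,8],[19,0]]
[[15,15],[19,0]]
[[15,15],[19,0],[33,15],[38,0]]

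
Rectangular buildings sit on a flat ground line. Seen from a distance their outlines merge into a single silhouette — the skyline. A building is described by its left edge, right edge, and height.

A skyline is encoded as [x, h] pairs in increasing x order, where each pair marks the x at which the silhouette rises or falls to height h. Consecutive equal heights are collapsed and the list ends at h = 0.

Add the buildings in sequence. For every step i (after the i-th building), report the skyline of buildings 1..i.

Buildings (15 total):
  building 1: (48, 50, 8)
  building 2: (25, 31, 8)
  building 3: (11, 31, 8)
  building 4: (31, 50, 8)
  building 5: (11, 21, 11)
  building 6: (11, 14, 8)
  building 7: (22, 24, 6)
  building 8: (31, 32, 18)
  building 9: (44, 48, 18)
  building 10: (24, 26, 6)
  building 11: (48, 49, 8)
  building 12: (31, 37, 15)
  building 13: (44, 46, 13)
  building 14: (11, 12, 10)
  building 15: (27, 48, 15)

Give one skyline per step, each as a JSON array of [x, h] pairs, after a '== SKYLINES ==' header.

== SKYLINES ==
[[48,8],[50,0]]
[[25,8],[31,0],[48,8],[50,0]]
[[11,8],[31,0],[48,8],[50,0]]
[[11,8],[50,0]]
[[11,11],[21,8],[50,0]]
[[11,11],[21,8],[50,0]]
[[11,11],[21,8],[50,0]]
[[11,11],[21,8],[31,18],[32,8],[50,0]]
[[11,11],[21,8],[31,18],[32,8],[44,18],[48,8],[50,0]]
[[11,11],[21,8],[31,18],[32,8],[44,18],[48,8],[50,0]]
[[11,11],[21,8],[31,18],[32,8],[44,18],[48,8],[50,0]]
[[11,11],[21,8],[31,18],[32,15],[37,8],[44,18],[48,8],[50,0]]
[[11,11],[21,8],[31,18],[32,15],[37,8],[44,18],[48,8],[50,0]]
[[11,11],[21,8],[31,18],[32,15],[37,8],[44,18],[48,8],[50,0]]
[[11,11],[21,8],[27,15],[31,18],[32,15],[44,18],[48,8],[50,0]]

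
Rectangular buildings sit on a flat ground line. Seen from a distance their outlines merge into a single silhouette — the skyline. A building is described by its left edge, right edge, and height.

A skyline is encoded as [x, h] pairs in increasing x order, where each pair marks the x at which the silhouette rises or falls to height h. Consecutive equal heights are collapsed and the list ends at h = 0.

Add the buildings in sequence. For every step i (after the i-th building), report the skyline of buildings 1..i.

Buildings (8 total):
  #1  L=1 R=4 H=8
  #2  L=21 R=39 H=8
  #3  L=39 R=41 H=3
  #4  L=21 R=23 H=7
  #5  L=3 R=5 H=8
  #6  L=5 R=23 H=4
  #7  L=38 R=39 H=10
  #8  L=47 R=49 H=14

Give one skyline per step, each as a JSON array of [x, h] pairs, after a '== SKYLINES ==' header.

== SKYLINES ==
[[1,8],[4,0]]
[[1,8],[4,0],[21,8],[39,0]]
[[1,8],[4,0],[21,8],[39,3],[41,0]]
[[1,8],[4,0],[21,8],[39,3],[41,0]]
[[1,8],[5,0],[21,8],[39,3],[41,0]]
[[1,8],[5,4],[21,8],[39,3],[41,0]]
[[1,8],[5,4],[21,8],[38,10],[39,3],[41,0]]
[[1,8],[5,4],[21,8],[38,10],[39,3],[41,0],[47,14],[49,0]]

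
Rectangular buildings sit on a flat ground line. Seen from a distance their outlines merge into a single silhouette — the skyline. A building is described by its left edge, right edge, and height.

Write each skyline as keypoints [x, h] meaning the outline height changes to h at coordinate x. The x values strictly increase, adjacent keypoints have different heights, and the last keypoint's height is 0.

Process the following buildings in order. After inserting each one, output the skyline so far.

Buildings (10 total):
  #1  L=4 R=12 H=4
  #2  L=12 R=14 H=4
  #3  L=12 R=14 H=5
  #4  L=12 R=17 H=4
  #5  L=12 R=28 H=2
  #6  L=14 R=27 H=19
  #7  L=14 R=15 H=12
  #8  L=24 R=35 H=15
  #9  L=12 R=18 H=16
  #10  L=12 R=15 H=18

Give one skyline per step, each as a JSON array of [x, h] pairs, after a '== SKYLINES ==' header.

== SKYLINES ==
[[4,4],[12,0]]
[[4,4],[14,0]]
[[4,4],[12,5],[14,0]]
[[4,4],[12,5],[14,4],[17,0]]
[[4,4],[12,5],[14,4],[17,2],[28,0]]
[[4,4],[12,5],[14,19],[27,2],[28,0]]
[[4,4],[12,5],[14,19],[27,2],[28,0]]
[[4,4],[12,5],[14,19],[27,15],[35,0]]
[[4,4],[12,16],[14,19],[27,15],[35,0]]
[[4,4],[12,18],[14,19],[27,15],[35,0]]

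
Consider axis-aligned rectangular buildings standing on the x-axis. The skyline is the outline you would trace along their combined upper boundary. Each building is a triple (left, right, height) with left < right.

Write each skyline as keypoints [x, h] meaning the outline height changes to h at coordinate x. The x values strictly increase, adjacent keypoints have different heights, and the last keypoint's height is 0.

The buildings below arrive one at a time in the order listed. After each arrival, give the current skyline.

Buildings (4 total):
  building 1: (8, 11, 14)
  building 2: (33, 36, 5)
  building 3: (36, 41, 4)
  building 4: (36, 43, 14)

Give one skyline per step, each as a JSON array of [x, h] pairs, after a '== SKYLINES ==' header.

== SKYLINES ==
[[8,14],[11,0]]
[[8,14],[11,0],[33,5],[36,0]]
[[8,14],[11,0],[33,5],[36,4],[41,0]]
[[8,14],[11,0],[33,5],[36,14],[43,0]]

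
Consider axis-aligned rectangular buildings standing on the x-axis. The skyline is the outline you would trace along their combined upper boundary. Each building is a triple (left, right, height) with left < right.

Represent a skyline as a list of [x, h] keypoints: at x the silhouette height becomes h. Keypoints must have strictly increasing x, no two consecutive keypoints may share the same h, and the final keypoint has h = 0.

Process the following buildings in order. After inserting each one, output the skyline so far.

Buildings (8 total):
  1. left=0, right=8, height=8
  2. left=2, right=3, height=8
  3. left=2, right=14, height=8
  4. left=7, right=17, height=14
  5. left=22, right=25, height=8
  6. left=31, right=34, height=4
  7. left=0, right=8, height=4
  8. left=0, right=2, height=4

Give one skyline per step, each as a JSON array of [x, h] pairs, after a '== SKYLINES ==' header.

== SKYLINES ==
[[0,8],[8,0]]
[[0,8],[8,0]]
[[0,8],[14,0]]
[[0,8],[7,14],[17,0]]
[[0,8],[7,14],[17,0],[22,8],[25,0]]
[[0,8],[7,14],[17,0],[22,8],[25,0],[31,4],[34,0]]
[[0,8],[7,14],[17,0],[22,8],[25,0],[31,4],[34,0]]
[[0,8],[7,14],[17,0],[22,8],[25,0],[31,4],[34,0]]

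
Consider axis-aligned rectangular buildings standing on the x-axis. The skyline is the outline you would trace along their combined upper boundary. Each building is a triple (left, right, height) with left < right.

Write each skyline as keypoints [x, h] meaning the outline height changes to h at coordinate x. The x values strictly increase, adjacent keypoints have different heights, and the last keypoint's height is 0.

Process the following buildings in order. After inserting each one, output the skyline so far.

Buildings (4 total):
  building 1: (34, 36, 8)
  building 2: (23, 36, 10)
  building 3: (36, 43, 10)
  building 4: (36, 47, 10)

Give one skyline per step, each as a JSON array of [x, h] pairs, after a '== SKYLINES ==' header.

== SKYLINES ==
[[34,8],[36,0]]
[[23,10],[36,0]]
[[23,10],[43,0]]
[[23,10],[47,0]]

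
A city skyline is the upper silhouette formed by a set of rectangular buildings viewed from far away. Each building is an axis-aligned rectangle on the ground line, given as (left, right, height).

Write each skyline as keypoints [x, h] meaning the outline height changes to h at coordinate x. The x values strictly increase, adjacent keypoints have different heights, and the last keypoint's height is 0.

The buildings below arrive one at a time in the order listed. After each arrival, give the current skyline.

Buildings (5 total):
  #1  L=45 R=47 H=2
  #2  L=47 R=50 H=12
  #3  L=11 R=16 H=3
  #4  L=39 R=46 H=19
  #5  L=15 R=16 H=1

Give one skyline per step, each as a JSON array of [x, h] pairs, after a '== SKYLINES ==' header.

== SKYLINES ==
[[45,2],[47,0]]
[[45,2],[47,12],[50,0]]
[[11,3],[16,0],[45,2],[47,12],[50,0]]
[[11,3],[16,0],[39,19],[46,2],[47,12],[50,0]]
[[11,3],[16,0],[39,19],[46,2],[47,12],[50,0]]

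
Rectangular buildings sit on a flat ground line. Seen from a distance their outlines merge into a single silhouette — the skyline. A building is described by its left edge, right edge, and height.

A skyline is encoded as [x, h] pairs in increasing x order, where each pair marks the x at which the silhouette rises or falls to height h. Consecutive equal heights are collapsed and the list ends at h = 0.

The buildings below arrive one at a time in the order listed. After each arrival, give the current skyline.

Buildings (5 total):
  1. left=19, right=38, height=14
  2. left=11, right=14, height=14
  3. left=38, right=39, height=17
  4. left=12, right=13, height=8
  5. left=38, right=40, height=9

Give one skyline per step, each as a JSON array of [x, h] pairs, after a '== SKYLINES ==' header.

== SKYLINES ==
[[19,14],[38,0]]
[[11,14],[14,0],[19,14],[38,0]]
[[11,14],[14,0],[19,14],[38,17],[39,0]]
[[11,14],[14,0],[19,14],[38,17],[39,0]]
[[11,14],[14,0],[19,14],[38,17],[39,9],[40,0]]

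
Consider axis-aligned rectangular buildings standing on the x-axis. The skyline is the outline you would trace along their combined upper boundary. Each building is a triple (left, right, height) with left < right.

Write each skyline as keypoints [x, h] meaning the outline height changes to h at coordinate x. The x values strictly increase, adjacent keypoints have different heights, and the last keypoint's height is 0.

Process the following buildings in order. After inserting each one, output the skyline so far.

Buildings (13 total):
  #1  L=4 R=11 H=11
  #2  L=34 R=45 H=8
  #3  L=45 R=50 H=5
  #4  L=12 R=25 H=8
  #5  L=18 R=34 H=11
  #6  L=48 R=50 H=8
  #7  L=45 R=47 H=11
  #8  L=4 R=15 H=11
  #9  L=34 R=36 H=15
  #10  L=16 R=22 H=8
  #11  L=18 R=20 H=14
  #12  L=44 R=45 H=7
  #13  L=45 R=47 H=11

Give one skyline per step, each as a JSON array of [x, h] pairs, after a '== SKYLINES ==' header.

== SKYLINES ==
[[4,11],[11,0]]
[[4,11],[11,0],[34,8],[45,0]]
[[4,11],[11,0],[34,8],[45,5],[50,0]]
[[4,11],[11,0],[12,8],[25,0],[34,8],[45,5],[50,0]]
[[4,11],[11,0],[12,8],[18,11],[34,8],[45,5],[50,0]]
[[4,11],[11,0],[12,8],[18,11],[34,8],[45,5],[48,8],[50,0]]
[[4,11],[11,0],[12,8],[18,11],[34,8],[45,11],[47,5],[48,8],[50,0]]
[[4,11],[15,8],[18,11],[34,8],[45,11],[47,5],[48,8],[50,0]]
[[4,11],[15,8],[18,11],[34,15],[36,8],[45,11],[47,5],[48,8],[50,0]]
[[4,11],[15,8],[18,11],[34,15],[36,8],[45,11],[47,5],[48,8],[50,0]]
[[4,11],[15,8],[18,14],[20,11],[34,15],[36,8],[45,11],[47,5],[48,8],[50,0]]
[[4,11],[15,8],[18,14],[20,11],[34,15],[36,8],[45,11],[47,5],[48,8],[50,0]]
[[4,11],[15,8],[18,14],[20,11],[34,15],[36,8],[45,11],[47,5],[48,8],[50,0]]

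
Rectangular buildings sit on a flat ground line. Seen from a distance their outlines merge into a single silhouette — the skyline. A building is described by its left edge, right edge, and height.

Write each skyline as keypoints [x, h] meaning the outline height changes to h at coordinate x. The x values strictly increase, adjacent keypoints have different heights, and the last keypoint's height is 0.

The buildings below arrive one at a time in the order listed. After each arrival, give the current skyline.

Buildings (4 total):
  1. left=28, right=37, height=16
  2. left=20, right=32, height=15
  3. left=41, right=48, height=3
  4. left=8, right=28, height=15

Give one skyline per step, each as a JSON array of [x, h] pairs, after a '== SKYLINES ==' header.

== SKYLINES ==
[[28,16],[37,0]]
[[20,15],[28,16],[37,0]]
[[20,15],[28,16],[37,0],[41,3],[48,0]]
[[8,15],[28,16],[37,0],[41,3],[48,0]]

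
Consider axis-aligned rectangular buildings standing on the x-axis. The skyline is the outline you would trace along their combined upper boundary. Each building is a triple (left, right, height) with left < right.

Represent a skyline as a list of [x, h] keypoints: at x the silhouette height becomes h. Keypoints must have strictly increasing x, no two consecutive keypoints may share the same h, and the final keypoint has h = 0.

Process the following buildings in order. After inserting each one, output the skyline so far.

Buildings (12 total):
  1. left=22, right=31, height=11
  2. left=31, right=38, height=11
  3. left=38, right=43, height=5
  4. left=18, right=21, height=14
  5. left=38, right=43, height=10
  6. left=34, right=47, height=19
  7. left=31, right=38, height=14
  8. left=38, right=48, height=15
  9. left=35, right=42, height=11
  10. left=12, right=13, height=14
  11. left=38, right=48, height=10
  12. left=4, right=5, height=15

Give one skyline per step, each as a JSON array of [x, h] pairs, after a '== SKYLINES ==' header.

== SKYLINES ==
[[22,11],[31,0]]
[[22,11],[38,0]]
[[22,11],[38,5],[43,0]]
[[18,14],[21,0],[22,11],[38,5],[43,0]]
[[18,14],[21,0],[22,11],[38,10],[43,0]]
[[18,14],[21,0],[22,11],[34,19],[47,0]]
[[18,14],[21,0],[22,11],[31,14],[34,19],[47,0]]
[[18,14],[21,0],[22,11],[31,14],[34,19],[47,15],[48,0]]
[[18,14],[21,0],[22,11],[31,14],[34,19],[47,15],[48,0]]
[[12,14],[13,0],[18,14],[21,0],[22,11],[31,14],[34,19],[47,15],[48,0]]
[[12,14],[13,0],[18,14],[21,0],[22,11],[31,14],[34,19],[47,15],[48,0]]
[[4,15],[5,0],[12,14],[13,0],[18,14],[21,0],[22,11],[31,14],[34,19],[47,15],[48,0]]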